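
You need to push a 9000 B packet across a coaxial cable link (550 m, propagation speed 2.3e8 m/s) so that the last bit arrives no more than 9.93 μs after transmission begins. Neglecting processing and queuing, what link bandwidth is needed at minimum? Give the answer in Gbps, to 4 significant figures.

L = 72000 bits.
Propagation delay = 550 / 2.3e+08 = 2.3913 μs.
Transmission budget = 9.93 − 2.3913 = 7.5387 μs.
R ≥ L / t_tx = 72000 bits / 7.5387e-06 s = 9.551 Gbps.

9.551 Gbps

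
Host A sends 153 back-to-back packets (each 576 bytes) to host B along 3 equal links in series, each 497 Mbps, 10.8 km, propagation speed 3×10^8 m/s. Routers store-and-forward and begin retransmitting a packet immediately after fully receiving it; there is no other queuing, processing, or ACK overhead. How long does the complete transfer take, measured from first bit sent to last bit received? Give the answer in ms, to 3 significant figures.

Per-hop transmission t_tx = L/R = 4608/497000000 = 0.00927163 ms.
Per-hop propagation t_prop = 10800/300000000 = 0.036 ms.
Pipeline fill: first packet needs 3·t_tx to clear all hops; remaining 152 packets each add one t_tx.
Total = (3+153-1)·t_tx + 3·t_prop = 155·0.00927163 + 3·0.036 = 1.55 ms.

1.55 ms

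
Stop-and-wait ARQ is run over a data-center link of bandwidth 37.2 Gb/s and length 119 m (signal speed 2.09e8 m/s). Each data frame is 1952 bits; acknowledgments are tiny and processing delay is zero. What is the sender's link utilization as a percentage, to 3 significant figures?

4.40 %

t_tx = L/R = 1952/37200000000 = 5.24731e-08 s.
t_prop = 119/209000000 = 5.69378e-07 s; RTT = 1.13876e-06 s.
Cycle = t_tx + RTT = 1.19123e-06 s.
Utilization = t_tx / cycle = 5.24731e-08/1.19123e-06 = 4.40 %.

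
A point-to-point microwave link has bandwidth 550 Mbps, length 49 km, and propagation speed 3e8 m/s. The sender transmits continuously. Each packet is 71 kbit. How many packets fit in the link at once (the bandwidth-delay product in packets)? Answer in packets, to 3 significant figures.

1.27 packets

Propagation delay = 49000 / 300000000 = 0.000163333 s.
BDP = R × t_prop = 550000000 × 0.000163333 = 89833.3 bits.
In packets of 71000 bits: 1.27 packets.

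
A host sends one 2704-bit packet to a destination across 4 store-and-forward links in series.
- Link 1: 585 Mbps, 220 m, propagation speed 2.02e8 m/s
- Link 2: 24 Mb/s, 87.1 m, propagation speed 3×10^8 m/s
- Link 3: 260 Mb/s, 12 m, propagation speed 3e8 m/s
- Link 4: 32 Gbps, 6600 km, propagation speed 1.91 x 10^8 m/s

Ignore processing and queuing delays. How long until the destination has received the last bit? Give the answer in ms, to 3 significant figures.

34.7 ms

Transmission delays (L/R per hop): 0.00462222, 0.112667, 0.0104, 8.45e-05 ms; sum = 0.127773 ms.
Propagation delays (d/s per hop): 0.00108911, 0.000290333, 4e-05, 34.555 ms; sum = 34.5564 ms.
End-to-end = 34.7 ms.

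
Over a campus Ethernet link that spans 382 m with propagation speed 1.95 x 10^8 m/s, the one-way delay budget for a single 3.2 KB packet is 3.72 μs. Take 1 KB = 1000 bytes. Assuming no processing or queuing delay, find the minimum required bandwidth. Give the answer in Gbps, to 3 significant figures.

14.5 Gbps

L = 25600 bits.
Propagation delay = 382 / 195000000 = 1.95897 μs.
Transmission budget = 3.72 − 1.95897 = 1.76103 μs.
R ≥ L / t_tx = 25600 bits / 1.76103e-06 s = 14.5 Gbps.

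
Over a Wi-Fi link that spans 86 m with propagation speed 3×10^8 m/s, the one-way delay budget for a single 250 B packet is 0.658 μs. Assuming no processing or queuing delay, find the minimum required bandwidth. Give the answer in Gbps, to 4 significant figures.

5.386 Gbps

L = 2000 bits.
Propagation delay = 86 / 300000000 = 0.286667 μs.
Transmission budget = 0.658 − 0.286667 = 0.371333 μs.
R ≥ L / t_tx = 2000 bits / 3.71333e-07 s = 5.386 Gbps.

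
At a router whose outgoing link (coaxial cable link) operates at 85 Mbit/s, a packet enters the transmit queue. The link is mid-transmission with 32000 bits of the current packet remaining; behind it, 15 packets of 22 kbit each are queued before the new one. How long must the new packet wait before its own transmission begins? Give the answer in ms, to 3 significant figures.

Each queued packet: L/R = 22000/85000000 = 0.258824 ms.
15 queued → 3.88235 ms.
Plus remaining 32000 bits of current packet: 0.376471 ms.
Queuing delay = 4.26 ms.

4.26 ms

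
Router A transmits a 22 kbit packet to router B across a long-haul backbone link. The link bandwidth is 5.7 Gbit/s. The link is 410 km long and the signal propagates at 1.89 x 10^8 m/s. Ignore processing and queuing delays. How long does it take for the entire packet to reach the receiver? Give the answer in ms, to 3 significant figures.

L = 22000 bits.
Transmission delay = L/R = 22000 / 5700000000 = 0.00385965 ms.
Propagation delay = d/s = 410000 m / 189000000 m/s = 2.16931 ms.
Total = 2.17 ms.

2.17 ms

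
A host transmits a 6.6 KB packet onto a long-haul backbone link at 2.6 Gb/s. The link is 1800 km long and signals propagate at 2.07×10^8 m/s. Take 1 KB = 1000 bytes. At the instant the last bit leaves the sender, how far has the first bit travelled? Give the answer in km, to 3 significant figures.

t_tx = L/R = 52800/2600000000 = 2.03077e-05 s.
Distance = s × t_tx = 2.07e+08 × 2.03077e-05 = 4.20 km.

4.20 km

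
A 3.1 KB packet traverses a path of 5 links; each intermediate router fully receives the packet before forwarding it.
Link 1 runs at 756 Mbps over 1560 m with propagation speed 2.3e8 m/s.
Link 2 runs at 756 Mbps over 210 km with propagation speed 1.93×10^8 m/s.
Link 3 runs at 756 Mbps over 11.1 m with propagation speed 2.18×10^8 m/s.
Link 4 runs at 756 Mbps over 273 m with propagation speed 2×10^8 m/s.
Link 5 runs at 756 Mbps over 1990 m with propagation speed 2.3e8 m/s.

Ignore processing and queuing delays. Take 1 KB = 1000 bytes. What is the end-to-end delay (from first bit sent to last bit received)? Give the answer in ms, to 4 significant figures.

1.269 ms

L = 24800 bits.
Transmission delay per hop = L/R = 24800/756000000 = 0.0328042 ms; 5 hops → 0.164021 ms.
Propagation delays (d/s per hop): 0.00678261, 1.08808, 5.09174e-05, 0.001365, 0.00865217 ms; sum = 1.10493 ms.
End-to-end = 1.269 ms.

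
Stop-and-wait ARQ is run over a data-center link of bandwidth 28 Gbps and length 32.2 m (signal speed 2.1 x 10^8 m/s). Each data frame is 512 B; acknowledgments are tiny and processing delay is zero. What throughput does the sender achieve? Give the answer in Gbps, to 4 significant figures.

t_tx = L/R = 4096/28000000000 = 1.46286e-07 s.
t_prop = 32.2/210000000 = 1.53333e-07 s; RTT = 3.06667e-07 s.
Cycle = t_tx + RTT = 4.52952e-07 s.
Throughput = L / cycle = 4096 / 4.52952e-07 = 9.043 Gbps.

9.043 Gbps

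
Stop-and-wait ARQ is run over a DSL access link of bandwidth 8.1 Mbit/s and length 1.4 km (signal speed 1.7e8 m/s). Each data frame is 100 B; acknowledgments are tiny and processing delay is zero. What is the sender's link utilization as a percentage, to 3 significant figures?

t_tx = L/R = 800/8100000 = 9.87654e-05 s.
t_prop = 1400/170000000 = 8.23529e-06 s; RTT = 1.64706e-05 s.
Cycle = t_tx + RTT = 0.000115236 s.
Utilization = t_tx / cycle = 9.87654e-05/0.000115236 = 85.7 %.

85.7 %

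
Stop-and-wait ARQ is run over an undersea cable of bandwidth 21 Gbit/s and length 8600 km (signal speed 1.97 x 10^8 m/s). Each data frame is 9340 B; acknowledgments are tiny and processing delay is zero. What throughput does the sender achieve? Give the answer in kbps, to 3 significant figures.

856 kbps

t_tx = L/R = 74720/21000000000 = 3.5581e-06 s.
t_prop = 8600000/197000000 = 0.0436548 s; RTT = 0.0873096 s.
Cycle = t_tx + RTT = 0.0873132 s.
Throughput = L / cycle = 74720 / 0.0873132 = 856 kbps.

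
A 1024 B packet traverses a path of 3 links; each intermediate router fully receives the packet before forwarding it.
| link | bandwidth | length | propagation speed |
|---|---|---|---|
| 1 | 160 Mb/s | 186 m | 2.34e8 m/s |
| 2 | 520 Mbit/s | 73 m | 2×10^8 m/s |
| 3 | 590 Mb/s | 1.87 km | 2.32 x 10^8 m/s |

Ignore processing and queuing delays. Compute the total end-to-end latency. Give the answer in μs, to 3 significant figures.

L = 1024 × 8 = 8192 bits.
Transmission delays (L/R per hop): 51.2, 15.7538, 13.8847 μs; sum = 80.8386 μs.
Propagation delays (d/s per hop): 0.794872, 0.365, 8.06034 μs; sum = 9.22022 μs.
End-to-end = 90.1 μs.

90.1 μs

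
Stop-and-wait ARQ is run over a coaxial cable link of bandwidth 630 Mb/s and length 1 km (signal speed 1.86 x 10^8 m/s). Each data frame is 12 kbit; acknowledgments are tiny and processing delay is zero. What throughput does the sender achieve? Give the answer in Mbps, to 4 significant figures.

t_tx = L/R = 12000/630000000 = 1.90476e-05 s.
t_prop = 1000/186000000 = 5.37634e-06 s; RTT = 1.07527e-05 s.
Cycle = t_tx + RTT = 2.98003e-05 s.
Throughput = L / cycle = 12000 / 2.98003e-05 = 402.7 Mbps.

402.7 Mbps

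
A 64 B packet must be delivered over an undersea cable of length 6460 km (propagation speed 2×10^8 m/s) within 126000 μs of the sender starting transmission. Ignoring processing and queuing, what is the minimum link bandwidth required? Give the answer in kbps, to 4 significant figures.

L = 512 bits.
Propagation delay = 6460000 / 200000000 = 32300 μs.
Transmission budget = 126000 − 32300 = 93700 μs.
R ≥ L / t_tx = 512 bits / 0.0937 s = 5.464 kbps.

5.464 kbps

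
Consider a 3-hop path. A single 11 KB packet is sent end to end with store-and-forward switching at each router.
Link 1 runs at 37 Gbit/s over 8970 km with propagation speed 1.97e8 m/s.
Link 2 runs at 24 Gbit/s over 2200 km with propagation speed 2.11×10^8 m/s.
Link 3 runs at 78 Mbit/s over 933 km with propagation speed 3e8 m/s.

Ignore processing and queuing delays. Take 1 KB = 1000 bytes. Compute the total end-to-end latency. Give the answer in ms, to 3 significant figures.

60.2 ms

L = 88000 bits.
Transmission delays (L/R per hop): 0.00237838, 0.00366667, 1.12821 ms; sum = 1.13425 ms.
Propagation delays (d/s per hop): 45.533, 10.4265, 3.11 ms; sum = 59.0695 ms.
End-to-end = 60.2 ms.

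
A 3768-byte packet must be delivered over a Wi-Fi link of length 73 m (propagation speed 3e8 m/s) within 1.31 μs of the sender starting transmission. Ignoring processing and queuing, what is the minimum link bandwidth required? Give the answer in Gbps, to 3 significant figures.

28.3 Gbps

L = 30144 bits.
Propagation delay = 73 / 300000000 = 0.243333 μs.
Transmission budget = 1.31 − 0.243333 = 1.06667 μs.
R ≥ L / t_tx = 30144 bits / 1.06667e-06 s = 28.3 Gbps.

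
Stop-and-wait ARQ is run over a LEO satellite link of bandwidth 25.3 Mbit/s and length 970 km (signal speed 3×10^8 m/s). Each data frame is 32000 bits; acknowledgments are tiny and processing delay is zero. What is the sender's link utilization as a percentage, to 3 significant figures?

16.4 %

t_tx = L/R = 32000/25300000 = 0.00126482 s.
t_prop = 970000/300000000 = 0.00323333 s; RTT = 0.00646667 s.
Cycle = t_tx + RTT = 0.00773149 s.
Utilization = t_tx / cycle = 0.00126482/0.00773149 = 16.4 %.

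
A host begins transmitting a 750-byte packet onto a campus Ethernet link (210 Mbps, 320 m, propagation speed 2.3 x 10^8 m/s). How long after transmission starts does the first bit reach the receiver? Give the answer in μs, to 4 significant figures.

1.391 μs

First bit experiences only propagation delay: d/s = 320/2.3e+08 = 1.391 μs.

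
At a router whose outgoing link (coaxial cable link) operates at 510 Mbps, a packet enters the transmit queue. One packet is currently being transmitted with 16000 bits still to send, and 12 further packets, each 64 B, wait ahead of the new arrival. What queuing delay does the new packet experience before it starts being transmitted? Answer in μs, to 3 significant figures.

Each queued packet: L/R = 512/510000000 = 1.00392 μs.
12 queued → 12.0471 μs.
Plus remaining 16000 bits of current packet: 31.3725 μs.
Queuing delay = 43.4 μs.

43.4 μs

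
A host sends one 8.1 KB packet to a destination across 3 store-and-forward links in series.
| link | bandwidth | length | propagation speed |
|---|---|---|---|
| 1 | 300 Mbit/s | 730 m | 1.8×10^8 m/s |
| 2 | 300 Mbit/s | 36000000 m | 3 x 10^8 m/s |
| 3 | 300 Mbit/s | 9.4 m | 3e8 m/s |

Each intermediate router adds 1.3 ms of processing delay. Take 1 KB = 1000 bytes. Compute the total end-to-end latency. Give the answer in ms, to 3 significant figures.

123 ms

L = 64800 bits.
Transmission delay per hop = L/R = 64800/300000000 = 0.216 ms; 3 hops → 0.648 ms.
Propagation delays (d/s per hop): 0.00405556, 120, 3.13333e-05 ms; sum = 120.004 ms.
Processing at 2 router(s): 2 × 1.3 ms = 2.6 ms.
End-to-end = 123 ms.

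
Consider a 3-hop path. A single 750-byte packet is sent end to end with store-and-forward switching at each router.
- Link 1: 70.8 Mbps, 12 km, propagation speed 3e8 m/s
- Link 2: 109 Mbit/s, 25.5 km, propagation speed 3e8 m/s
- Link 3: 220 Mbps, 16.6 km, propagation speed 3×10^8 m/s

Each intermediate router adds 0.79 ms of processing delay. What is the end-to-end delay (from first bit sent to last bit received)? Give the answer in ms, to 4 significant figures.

1.927 ms

L = 750 × 8 = 6000 bits.
Transmission delays (L/R per hop): 0.0847458, 0.0550459, 0.0272727 ms; sum = 0.167064 ms.
Propagation delays (d/s per hop): 0.04, 0.085, 0.0553333 ms; sum = 0.180333 ms.
Processing at 2 router(s): 2 × 0.79 ms = 1.58 ms.
End-to-end = 1.927 ms.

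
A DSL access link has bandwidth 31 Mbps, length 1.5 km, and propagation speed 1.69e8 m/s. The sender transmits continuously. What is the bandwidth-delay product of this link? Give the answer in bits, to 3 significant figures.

275 bits

Propagation delay = 1500 / 169000000 = 8.87574e-06 s.
BDP = R × t_prop = 31000000 × 8.87574e-06 = 275.148 bits.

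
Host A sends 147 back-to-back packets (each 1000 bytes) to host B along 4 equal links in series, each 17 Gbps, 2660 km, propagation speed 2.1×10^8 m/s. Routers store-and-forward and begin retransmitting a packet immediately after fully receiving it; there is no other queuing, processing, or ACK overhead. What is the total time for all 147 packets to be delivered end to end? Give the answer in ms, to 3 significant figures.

50.7 ms

Per-hop transmission t_tx = L/R = 8000/17000000000 = 0.000470588 ms.
Per-hop propagation t_prop = 2660000/210000000 = 12.6667 ms.
Pipeline fill: first packet needs 4·t_tx to clear all hops; remaining 146 packets each add one t_tx.
Total = (4+147-1)·t_tx + 4·t_prop = 150·0.000470588 + 4·12.6667 = 50.7 ms.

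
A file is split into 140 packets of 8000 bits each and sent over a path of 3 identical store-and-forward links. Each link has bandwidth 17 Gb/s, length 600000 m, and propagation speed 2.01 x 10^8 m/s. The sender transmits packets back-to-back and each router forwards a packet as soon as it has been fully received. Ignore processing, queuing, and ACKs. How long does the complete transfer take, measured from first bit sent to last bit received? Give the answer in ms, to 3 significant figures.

9.02 ms

Per-hop transmission t_tx = L/R = 8000/17000000000 = 0.000470588 ms.
Per-hop propagation t_prop = 600000/2.01e+08 = 2.98507 ms.
Pipeline fill: first packet needs 3·t_tx to clear all hops; remaining 139 packets each add one t_tx.
Total = (3+140-1)·t_tx + 3·t_prop = 142·0.000470588 + 3·2.98507 = 9.02 ms.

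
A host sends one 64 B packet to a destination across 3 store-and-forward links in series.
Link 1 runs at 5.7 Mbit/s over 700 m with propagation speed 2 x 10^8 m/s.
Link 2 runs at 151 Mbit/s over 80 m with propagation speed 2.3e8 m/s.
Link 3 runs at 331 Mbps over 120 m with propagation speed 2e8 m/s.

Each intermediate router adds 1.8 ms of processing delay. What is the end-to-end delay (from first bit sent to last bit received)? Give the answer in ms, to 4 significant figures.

3.699 ms

L = 64 × 8 = 512 bits.
Transmission delays (L/R per hop): 0.0898246, 0.00339073, 0.00154683 ms; sum = 0.0947621 ms.
Propagation delays (d/s per hop): 0.0035, 0.000347826, 0.0006 ms; sum = 0.00444783 ms.
Processing at 2 router(s): 2 × 1.8 ms = 3.6 ms.
End-to-end = 3.699 ms.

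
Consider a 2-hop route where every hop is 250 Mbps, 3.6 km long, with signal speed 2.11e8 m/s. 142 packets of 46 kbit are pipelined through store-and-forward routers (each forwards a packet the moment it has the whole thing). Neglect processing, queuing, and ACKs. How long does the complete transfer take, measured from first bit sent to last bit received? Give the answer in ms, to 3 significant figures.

Per-hop transmission t_tx = L/R = 46000/250000000 = 0.184 ms.
Per-hop propagation t_prop = 3600/211000000 = 0.0170616 ms.
Pipeline fill: first packet needs 2·t_tx to clear all hops; remaining 141 packets each add one t_tx.
Total = (2+142-1)·t_tx + 2·t_prop = 143·0.184 + 2·0.0170616 = 26.3 ms.

26.3 ms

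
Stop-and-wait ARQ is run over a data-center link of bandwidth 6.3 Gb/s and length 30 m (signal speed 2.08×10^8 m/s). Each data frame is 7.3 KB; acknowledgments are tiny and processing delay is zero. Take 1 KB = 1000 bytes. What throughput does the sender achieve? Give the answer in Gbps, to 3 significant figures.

6.11 Gbps

t_tx = L/R = 58400/6300000000 = 9.26984e-06 s.
t_prop = 30/208000000 = 1.44231e-07 s; RTT = 2.88462e-07 s.
Cycle = t_tx + RTT = 9.5583e-06 s.
Throughput = L / cycle = 58400 / 9.5583e-06 = 6.11 Gbps.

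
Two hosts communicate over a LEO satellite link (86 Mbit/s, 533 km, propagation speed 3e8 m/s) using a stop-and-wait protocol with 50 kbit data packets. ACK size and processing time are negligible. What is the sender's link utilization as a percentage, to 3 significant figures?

14.1 %

t_tx = L/R = 50000/86000000 = 0.000581395 s.
t_prop = 533000/300000000 = 0.00177667 s; RTT = 0.00355333 s.
Cycle = t_tx + RTT = 0.00413473 s.
Utilization = t_tx / cycle = 0.000581395/0.00413473 = 14.1 %.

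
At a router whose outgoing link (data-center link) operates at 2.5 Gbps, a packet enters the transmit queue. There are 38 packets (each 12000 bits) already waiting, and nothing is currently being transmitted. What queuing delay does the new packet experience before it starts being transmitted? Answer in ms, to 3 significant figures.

0.182 ms

Each queued packet: L/R = 12000/2500000000 = 0.0048 ms.
38 queued → 0.1824 ms.
Queuing delay = 0.182 ms.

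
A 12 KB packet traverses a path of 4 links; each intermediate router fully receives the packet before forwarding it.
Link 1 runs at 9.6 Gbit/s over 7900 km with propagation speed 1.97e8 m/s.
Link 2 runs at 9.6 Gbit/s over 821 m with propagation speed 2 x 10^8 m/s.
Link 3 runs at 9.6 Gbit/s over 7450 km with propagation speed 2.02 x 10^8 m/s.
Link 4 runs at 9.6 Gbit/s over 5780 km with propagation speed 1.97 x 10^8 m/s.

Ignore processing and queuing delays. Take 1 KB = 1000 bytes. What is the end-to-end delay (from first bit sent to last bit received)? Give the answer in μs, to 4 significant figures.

L = 96000 bits.
Transmission delay per hop = L/R = 96000/9600000000 = 10 μs; 4 hops → 40 μs.
Propagation delays (d/s per hop): 40101.5, 4.105, 36881.2, 29340.1 μs; sum = 106327 μs.
End-to-end = 106400 μs.

106400 μs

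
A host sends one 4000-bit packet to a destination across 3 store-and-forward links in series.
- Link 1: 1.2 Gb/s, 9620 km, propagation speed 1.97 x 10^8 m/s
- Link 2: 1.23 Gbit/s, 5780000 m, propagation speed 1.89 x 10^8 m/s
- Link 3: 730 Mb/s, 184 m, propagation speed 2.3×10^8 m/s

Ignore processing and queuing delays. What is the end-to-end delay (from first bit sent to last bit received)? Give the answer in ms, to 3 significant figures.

79.4 ms

Transmission delays (L/R per hop): 0.00333333, 0.00325203, 0.00547945 ms; sum = 0.0120648 ms.
Propagation delays (d/s per hop): 48.8325, 30.582, 0.0008 ms; sum = 79.4153 ms.
End-to-end = 79.4 ms.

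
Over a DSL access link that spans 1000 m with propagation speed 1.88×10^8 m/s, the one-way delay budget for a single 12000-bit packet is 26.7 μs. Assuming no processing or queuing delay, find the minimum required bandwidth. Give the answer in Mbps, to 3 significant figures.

561 Mbps

Propagation delay = 1000 / 188000000 = 5.31915 μs.
Transmission budget = 26.7 − 5.31915 = 21.3809 μs.
R ≥ L / t_tx = 12000 bits / 2.13809e-05 s = 561 Mbps.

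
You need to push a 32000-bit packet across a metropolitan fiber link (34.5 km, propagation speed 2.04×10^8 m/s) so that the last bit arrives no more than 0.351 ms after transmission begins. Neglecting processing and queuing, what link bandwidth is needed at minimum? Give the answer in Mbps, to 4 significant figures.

175.9 Mbps

Propagation delay = 34500 / 204000000 = 0.169118 ms.
Transmission budget = 0.351 − 0.169118 = 0.181882 ms.
R ≥ L / t_tx = 32000 bits / 0.000181882 s = 175.9 Mbps.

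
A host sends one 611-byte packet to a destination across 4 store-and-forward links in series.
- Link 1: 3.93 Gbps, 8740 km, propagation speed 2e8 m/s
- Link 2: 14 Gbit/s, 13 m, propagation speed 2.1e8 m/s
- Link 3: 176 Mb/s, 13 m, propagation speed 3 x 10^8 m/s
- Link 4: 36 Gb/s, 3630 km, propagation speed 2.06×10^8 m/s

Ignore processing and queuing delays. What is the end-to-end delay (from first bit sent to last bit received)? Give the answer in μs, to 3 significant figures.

61400 μs

L = 611 × 8 = 4888 bits.
Transmission delays (L/R per hop): 1.24377, 0.349143, 27.7727, 0.135778 μs; sum = 29.5014 μs.
Propagation delays (d/s per hop): 43700, 0.0619048, 0.0433333, 17621.4 μs; sum = 61321.5 μs.
End-to-end = 61400 μs.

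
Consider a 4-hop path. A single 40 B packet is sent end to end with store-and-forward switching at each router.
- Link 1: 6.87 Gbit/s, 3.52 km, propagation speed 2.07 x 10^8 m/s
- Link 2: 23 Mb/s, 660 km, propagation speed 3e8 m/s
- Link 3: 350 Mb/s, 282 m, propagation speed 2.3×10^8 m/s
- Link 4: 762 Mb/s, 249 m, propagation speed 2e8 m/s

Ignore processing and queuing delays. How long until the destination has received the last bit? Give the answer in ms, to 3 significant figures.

L = 40 × 8 = 320 bits.
Transmission delays (L/R per hop): 4.65793e-05, 0.013913, 0.000914286, 0.000419948 ms; sum = 0.0152939 ms.
Propagation delays (d/s per hop): 0.0170048, 2.2, 0.00122609, 0.001245 ms; sum = 2.21948 ms.
End-to-end = 2.23 ms.

2.23 ms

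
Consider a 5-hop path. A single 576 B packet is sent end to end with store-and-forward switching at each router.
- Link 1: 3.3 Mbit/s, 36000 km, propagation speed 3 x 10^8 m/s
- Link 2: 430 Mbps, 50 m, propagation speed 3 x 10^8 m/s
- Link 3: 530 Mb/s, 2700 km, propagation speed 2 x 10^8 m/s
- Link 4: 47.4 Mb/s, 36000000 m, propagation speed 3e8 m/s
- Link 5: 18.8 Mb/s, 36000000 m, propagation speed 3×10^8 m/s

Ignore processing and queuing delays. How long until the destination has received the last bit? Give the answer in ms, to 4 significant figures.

L = 576 × 8 = 4608 bits.
Transmission delays (L/R per hop): 1.39636, 0.0107163, 0.00869434, 0.0972152, 0.245106 ms; sum = 1.7581 ms.
Propagation delays (d/s per hop): 120, 0.000166667, 13.5, 120, 120 ms; sum = 373.5 ms.
End-to-end = 375.3 ms.

375.3 ms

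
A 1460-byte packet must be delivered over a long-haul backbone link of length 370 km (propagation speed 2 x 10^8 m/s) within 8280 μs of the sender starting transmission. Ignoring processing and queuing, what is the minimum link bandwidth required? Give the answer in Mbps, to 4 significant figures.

1.816 Mbps

L = 11680 bits.
Propagation delay = 370000 / 200000000 = 1850 μs.
Transmission budget = 8280 − 1850 = 6430 μs.
R ≥ L / t_tx = 11680 bits / 0.00643 s = 1.816 Mbps.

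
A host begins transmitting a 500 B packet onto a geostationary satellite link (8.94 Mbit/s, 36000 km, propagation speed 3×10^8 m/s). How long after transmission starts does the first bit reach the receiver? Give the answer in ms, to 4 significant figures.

First bit experiences only propagation delay: d/s = 36000000/300000000 = 120.0 ms.

120.0 ms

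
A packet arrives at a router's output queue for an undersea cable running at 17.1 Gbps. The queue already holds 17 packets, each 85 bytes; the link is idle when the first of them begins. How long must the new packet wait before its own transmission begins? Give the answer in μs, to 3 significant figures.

0.676 μs

Each queued packet: L/R = 680/1.71e+10 = 0.0397661 μs.
17 queued → 0.676023 μs.
Queuing delay = 0.676 μs.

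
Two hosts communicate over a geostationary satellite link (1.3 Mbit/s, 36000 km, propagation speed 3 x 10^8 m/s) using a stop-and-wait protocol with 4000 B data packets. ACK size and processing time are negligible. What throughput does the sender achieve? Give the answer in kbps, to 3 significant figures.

t_tx = L/R = 32000/1300000 = 0.0246154 s.
t_prop = 36000000/300000000 = 0.12 s; RTT = 0.24 s.
Cycle = t_tx + RTT = 0.264615 s.
Throughput = L / cycle = 32000 / 0.264615 = 121 kbps.

121 kbps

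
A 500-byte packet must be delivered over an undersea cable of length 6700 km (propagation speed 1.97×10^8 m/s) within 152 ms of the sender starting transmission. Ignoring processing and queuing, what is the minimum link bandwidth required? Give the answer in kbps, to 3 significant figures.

33.9 kbps

L = 4000 bits.
Propagation delay = 6700000 / 197000000 = 34.0102 ms.
Transmission budget = 152 − 34.0102 = 117.99 ms.
R ≥ L / t_tx = 4000 bits / 0.11799 s = 33.9 kbps.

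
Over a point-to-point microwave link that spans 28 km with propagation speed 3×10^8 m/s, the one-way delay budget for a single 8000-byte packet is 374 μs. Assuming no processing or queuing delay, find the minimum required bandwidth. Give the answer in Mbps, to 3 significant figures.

228 Mbps

L = 64000 bits.
Propagation delay = 28000 / 300000000 = 93.3333 μs.
Transmission budget = 374 − 93.3333 = 280.667 μs.
R ≥ L / t_tx = 64000 bits / 0.000280667 s = 228 Mbps.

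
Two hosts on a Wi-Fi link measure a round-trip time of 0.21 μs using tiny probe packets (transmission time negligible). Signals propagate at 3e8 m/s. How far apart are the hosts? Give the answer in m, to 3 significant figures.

31.5 m

One-way propagation = RTT/2 = 0.105 μs.
d = s × t = 300000000 × 1.05e-07 = 31.5 m.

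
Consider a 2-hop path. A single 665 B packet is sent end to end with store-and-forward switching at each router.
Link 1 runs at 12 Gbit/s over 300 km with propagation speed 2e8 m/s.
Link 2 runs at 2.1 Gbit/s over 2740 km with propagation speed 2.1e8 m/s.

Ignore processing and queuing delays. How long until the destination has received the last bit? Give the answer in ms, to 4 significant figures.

L = 665 × 8 = 5320 bits.
Transmission delays (L/R per hop): 0.000443333, 0.00253333 ms; sum = 0.00297667 ms.
Propagation delays (d/s per hop): 1.5, 13.0476 ms; sum = 14.5476 ms.
End-to-end = 14.55 ms.

14.55 ms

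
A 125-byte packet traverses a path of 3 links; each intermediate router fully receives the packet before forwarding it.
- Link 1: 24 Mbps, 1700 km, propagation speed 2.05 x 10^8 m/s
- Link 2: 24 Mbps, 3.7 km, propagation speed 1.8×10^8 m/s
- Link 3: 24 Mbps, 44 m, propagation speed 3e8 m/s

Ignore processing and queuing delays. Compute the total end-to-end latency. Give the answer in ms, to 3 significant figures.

L = 125 × 8 = 1000 bits.
Transmission delay per hop = L/R = 1000/24000000 = 0.0416667 ms; 3 hops → 0.125 ms.
Propagation delays (d/s per hop): 8.29268, 0.0205556, 0.000146667 ms; sum = 8.31339 ms.
End-to-end = 8.44 ms.

8.44 ms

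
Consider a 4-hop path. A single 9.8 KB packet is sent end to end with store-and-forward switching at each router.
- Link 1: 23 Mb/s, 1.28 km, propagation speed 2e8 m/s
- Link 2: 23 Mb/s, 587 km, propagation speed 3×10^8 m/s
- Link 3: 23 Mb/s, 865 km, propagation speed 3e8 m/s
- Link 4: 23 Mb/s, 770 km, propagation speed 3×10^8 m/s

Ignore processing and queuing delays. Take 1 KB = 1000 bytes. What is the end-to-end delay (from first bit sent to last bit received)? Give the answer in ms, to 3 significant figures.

21.0 ms

L = 78400 bits.
Transmission delay per hop = L/R = 78400/23000000 = 3.4087 ms; 4 hops → 13.6348 ms.
Propagation delays (d/s per hop): 0.0064, 1.95667, 2.88333, 2.56667 ms; sum = 7.41307 ms.
End-to-end = 21.0 ms.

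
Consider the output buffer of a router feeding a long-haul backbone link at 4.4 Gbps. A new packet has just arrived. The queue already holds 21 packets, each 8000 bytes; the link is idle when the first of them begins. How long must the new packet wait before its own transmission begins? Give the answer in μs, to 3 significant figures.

Each queued packet: L/R = 64000/4400000000 = 14.5455 μs.
21 queued → 305.455 μs.
Queuing delay = 305 μs.

305 μs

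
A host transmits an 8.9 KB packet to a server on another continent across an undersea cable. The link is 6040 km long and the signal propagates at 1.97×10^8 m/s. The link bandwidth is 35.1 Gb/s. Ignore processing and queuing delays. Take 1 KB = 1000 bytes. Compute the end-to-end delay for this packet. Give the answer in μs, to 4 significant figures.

30660 μs

L = 71200 bits.
Transmission delay = L/R = 71200 / 35100000000 = 2.02849 μs.
Propagation delay = d/s = 6040000 m / 197000000 m/s = 30659.9 μs.
Total = 30660 μs.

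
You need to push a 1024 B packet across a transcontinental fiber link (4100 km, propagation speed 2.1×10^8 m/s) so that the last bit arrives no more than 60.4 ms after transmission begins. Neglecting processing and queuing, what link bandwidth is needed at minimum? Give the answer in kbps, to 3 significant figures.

200 kbps

L = 8192 bits.
Propagation delay = 4100000 / 210000000 = 19.5238 ms.
Transmission budget = 60.4 − 19.5238 = 40.8762 ms.
R ≥ L / t_tx = 8192 bits / 0.0408762 s = 200 kbps.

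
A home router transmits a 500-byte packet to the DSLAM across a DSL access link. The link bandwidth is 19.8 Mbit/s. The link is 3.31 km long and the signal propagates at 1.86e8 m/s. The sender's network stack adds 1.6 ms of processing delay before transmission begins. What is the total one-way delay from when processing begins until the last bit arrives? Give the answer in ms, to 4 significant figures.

1.820 ms

L = 500 × 8 = 4000 bits.
Transmission delay = L/R = 4000 / 19800000 = 0.20202 ms.
Propagation delay = d/s = 3310 m / 186000000 m/s = 0.0177957 ms.
Plus processing delay 1.6 ms = 1.6 ms.
Total = 1.820 ms.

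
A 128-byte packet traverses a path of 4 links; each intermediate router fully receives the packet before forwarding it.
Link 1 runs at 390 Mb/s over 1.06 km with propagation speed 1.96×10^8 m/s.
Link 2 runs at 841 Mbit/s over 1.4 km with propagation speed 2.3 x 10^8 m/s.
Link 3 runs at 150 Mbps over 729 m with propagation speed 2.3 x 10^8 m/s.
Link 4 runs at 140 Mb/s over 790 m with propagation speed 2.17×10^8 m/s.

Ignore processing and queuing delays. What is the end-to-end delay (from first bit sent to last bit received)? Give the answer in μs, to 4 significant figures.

36.29 μs

L = 128 × 8 = 1024 bits.
Transmission delays (L/R per hop): 2.62564, 1.2176, 6.82667, 7.31429 μs; sum = 17.9842 μs.
Propagation delays (d/s per hop): 5.40816, 6.08696, 3.16957, 3.64055 μs; sum = 18.3052 μs.
End-to-end = 36.29 μs.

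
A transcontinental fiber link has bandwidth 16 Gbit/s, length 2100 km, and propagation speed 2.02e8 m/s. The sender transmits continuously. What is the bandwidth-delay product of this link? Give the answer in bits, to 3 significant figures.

166000000 bits

Propagation delay = 2100000 / 202000000 = 0.010396 s.
BDP = R × t_prop = 16000000000 × 0.010396 = 166337000 bits.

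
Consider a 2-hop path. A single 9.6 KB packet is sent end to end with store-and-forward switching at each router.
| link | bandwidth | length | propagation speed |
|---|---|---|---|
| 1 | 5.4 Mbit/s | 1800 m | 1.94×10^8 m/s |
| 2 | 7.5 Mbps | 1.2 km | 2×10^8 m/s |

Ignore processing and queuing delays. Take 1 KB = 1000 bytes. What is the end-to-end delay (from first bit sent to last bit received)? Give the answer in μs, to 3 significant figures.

L = 76800 bits.
Transmission delays (L/R per hop): 14222.2, 10240 μs; sum = 24462.2 μs.
Propagation delays (d/s per hop): 9.27835, 6 μs; sum = 15.2784 μs.
End-to-end = 24500 μs.

24500 μs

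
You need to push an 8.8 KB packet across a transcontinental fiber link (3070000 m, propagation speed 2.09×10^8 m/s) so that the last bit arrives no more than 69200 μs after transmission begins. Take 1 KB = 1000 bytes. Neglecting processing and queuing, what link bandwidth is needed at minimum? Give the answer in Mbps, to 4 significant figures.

L = 70400 bits.
Propagation delay = 3070000 / 209000000 = 14689 μs.
Transmission budget = 69200 − 14689 = 54511 μs.
R ≥ L / t_tx = 70400 bits / 0.054511 s = 1.291 Mbps.

1.291 Mbps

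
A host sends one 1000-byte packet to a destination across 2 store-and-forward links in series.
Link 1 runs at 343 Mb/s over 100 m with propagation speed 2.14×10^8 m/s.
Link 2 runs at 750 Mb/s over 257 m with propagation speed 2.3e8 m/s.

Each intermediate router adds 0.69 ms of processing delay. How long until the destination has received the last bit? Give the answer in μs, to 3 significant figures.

726 μs

L = 1000 × 8 = 8000 bits.
Transmission delays (L/R per hop): 23.3236, 10.6667 μs; sum = 33.9903 μs.
Propagation delays (d/s per hop): 0.46729, 1.11739 μs; sum = 1.58468 μs.
Processing at 1 router(s): 1 × 0.69 ms = 690 μs.
End-to-end = 726 μs.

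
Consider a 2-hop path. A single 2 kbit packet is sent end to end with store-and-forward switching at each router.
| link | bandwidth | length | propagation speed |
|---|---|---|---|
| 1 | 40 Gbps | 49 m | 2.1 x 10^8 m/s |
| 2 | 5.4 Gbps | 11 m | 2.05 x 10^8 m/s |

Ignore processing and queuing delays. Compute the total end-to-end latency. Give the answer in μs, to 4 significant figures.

0.7074 μs

L = 2000 bits.
Transmission delays (L/R per hop): 0.05, 0.37037 μs; sum = 0.42037 μs.
Propagation delays (d/s per hop): 0.233333, 0.0536585 μs; sum = 0.286992 μs.
End-to-end = 0.7074 μs.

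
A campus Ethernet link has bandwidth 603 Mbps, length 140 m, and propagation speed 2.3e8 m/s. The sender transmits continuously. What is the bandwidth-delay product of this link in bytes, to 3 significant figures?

Propagation delay = 140 / 2.3e+08 = 6.08696e-07 s.
BDP = R × t_prop = 603000000 × 6.08696e-07 = 367.043 bits.
In bytes: 367.043/8 = 45.9 bytes.

45.9 bytes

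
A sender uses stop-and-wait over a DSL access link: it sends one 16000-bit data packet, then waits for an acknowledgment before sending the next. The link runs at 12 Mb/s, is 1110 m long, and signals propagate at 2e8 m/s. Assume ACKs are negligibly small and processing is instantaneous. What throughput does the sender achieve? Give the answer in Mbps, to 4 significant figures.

t_tx = L/R = 16000/12000000 = 0.00133333 s.
t_prop = 1110/200000000 = 5.55e-06 s; RTT = 1.11e-05 s.
Cycle = t_tx + RTT = 0.00134443 s.
Throughput = L / cycle = 16000 / 0.00134443 = 11.90 Mbps.

11.90 Mbps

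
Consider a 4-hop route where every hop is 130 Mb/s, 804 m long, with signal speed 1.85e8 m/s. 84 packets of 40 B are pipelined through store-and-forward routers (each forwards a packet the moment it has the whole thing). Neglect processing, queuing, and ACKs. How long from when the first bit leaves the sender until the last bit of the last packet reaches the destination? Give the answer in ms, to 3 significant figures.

0.232 ms

Per-hop transmission t_tx = L/R = 320/130000000 = 0.00246154 ms.
Per-hop propagation t_prop = 804/185000000 = 0.00434595 ms.
Pipeline fill: first packet needs 4·t_tx to clear all hops; remaining 83 packets each add one t_tx.
Total = (4+84-1)·t_tx + 4·t_prop = 87·0.00246154 + 4·0.00434595 = 0.232 ms.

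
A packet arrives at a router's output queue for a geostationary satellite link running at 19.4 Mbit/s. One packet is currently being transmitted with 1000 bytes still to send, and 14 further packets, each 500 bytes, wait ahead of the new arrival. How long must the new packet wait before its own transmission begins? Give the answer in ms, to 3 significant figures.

3.30 ms

Each queued packet: L/R = 4000/19400000 = 0.206186 ms.
14 queued → 2.8866 ms.
Plus remaining 8000 bits of current packet: 0.412371 ms.
Queuing delay = 3.30 ms.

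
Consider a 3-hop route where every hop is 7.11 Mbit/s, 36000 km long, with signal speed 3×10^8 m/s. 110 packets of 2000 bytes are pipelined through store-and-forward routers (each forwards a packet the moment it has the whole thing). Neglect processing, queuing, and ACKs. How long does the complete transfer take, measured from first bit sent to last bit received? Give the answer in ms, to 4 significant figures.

Per-hop transmission t_tx = L/R = 16000/7110000 = 2.25035 ms.
Per-hop propagation t_prop = 36000000/300000000 = 120 ms.
Pipeline fill: first packet needs 3·t_tx to clear all hops; remaining 109 packets each add one t_tx.
Total = (3+110-1)·t_tx + 3·t_prop = 112·2.25035 + 3·120 = 612.0 ms.

612.0 ms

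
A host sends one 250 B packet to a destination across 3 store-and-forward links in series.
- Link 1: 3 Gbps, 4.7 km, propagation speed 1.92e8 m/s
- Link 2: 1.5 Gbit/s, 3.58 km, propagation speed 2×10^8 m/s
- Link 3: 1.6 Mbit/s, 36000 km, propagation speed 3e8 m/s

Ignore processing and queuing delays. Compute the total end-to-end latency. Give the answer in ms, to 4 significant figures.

121.3 ms

L = 250 × 8 = 2000 bits.
Transmission delays (L/R per hop): 0.000666667, 0.00133333, 1.25 ms; sum = 1.252 ms.
Propagation delays (d/s per hop): 0.0244792, 0.0179, 120 ms; sum = 120.042 ms.
End-to-end = 121.3 ms.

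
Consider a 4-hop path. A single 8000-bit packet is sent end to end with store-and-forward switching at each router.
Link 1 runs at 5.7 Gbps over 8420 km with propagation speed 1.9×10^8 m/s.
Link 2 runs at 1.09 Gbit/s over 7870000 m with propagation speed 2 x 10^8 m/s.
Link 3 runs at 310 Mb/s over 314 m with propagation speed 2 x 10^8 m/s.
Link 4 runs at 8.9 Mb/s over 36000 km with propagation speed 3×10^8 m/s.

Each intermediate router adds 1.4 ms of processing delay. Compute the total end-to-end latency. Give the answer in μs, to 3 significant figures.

Transmission delays (L/R per hop): 1.40351, 7.33945, 25.8065, 898.876 μs; sum = 933.426 μs.
Propagation delays (d/s per hop): 44315.8, 39350, 1.57, 120000 μs; sum = 203667 μs.
Processing at 3 router(s): 3 × 1.4 ms = 4200 μs.
End-to-end = 209000 μs.

209000 μs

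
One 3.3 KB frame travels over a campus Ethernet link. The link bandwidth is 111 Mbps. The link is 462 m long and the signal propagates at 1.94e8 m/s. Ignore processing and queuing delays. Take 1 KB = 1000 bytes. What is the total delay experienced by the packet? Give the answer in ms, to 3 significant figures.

0.240 ms

L = 26400 bits.
Transmission delay = L/R = 26400 / 111000000 = 0.237838 ms.
Propagation delay = d/s = 462 m / 194000000 m/s = 0.00238144 ms.
Total = 0.240 ms.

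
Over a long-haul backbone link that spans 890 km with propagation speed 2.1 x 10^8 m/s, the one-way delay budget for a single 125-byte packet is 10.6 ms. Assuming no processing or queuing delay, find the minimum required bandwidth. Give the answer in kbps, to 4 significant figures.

L = 1000 bits.
Propagation delay = 890000 / 210000000 = 4.2381 ms.
Transmission budget = 10.6 − 4.2381 = 6.3619 ms.
R ≥ L / t_tx = 1000 bits / 0.0063619 s = 157.2 kbps.

157.2 kbps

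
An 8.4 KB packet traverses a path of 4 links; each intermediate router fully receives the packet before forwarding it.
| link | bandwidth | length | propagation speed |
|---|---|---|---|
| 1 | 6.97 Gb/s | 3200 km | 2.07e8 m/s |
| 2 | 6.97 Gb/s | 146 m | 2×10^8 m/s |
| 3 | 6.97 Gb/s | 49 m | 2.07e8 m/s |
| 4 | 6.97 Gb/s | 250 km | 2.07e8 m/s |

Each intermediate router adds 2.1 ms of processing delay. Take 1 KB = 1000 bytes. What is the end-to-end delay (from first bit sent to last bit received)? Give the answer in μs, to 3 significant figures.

L = 67200 bits.
Transmission delay per hop = L/R = 67200/6970000000 = 9.64132 μs; 4 hops → 38.5653 μs.
Propagation delays (d/s per hop): 15458.9, 0.73, 0.236715, 1207.73 μs; sum = 16667.6 μs.
Processing at 3 router(s): 3 × 2.1 ms = 6300 μs.
End-to-end = 23000 μs.

23000 μs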